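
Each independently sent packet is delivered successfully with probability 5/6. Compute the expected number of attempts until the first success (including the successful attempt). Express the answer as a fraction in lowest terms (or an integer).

6/5

For a geometric distribution, E[trials] = 1/p = 1/(5/6) = 6/5.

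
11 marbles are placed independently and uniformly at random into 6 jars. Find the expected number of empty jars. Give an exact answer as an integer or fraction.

48828125/60466176

Let Xⱼ=1 if jar j is empty. P(Xⱼ=1) = ((6-1)/6)^11 = 48828125/362797056.
By linearity, E[#empty] = 6·48828125/362797056 = 48828125/60466176.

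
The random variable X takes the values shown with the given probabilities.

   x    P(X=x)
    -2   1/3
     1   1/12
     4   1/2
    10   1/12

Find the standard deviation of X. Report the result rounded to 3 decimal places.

3.562

E[X] = 9/4, E[X²] = 71/4
Var(X) = E[X²] − (E[X])² = 71/4 − 81/16 = 203/16
SD(X) = √(203/16) ≈ 3.562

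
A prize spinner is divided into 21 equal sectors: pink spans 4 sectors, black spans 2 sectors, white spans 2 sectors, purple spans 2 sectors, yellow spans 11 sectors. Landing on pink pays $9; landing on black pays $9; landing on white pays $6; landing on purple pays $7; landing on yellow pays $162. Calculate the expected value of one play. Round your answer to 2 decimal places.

E[payout] = (4/21)·9 + (2/21)·9 + (2/21)·6 + (2/21)·7 + (11/21)·162 = 266/3
≈ $88.67

$88.67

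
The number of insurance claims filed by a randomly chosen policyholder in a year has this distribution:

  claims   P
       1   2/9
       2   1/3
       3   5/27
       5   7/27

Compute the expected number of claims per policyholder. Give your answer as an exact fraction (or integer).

E[X] = (2/9)·1 + (1/3)·2 + (5/27)·3 + (7/27)·5
     = 74/27

74/27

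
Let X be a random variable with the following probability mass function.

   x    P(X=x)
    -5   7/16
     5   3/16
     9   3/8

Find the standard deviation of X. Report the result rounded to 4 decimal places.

E[X] = 17/8, E[X²] = 46
Var(X) = E[X²] − (E[X])² = 46 − 289/64 = 2655/64
SD(X) = √(2655/64) ≈ 6.4408

6.4408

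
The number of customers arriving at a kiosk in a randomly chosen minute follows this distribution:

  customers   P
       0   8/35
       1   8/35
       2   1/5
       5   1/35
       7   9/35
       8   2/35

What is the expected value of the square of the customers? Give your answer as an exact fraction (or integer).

18

E[X²] = (8/35)·0 + (8/35)·1 + (1/5)·4 + (1/35)·25 + (9/35)·49 + (2/35)·64
     = 18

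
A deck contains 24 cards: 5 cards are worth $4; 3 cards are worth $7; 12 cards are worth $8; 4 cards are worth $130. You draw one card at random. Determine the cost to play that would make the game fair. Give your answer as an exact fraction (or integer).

219/8 dollars

E[payout] = (5/24)·4 + (3/24)·7 + (12/24)·8 + (4/24)·130 = 219/8
Fair fee = E[payout] = 219/8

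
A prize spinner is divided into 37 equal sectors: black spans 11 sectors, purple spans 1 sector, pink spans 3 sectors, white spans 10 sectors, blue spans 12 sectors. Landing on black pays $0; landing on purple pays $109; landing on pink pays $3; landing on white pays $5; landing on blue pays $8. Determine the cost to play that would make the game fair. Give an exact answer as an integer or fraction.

E[payout] = (11/37)·0 + (1/37)·109 + (3/37)·3 + (10/37)·5 + (12/37)·8 = 264/37
Fair fee = E[payout] = 264/37

264/37 dollars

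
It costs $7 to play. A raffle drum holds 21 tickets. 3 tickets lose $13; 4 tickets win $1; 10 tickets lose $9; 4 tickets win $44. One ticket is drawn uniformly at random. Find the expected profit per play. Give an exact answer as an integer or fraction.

-32/7 dollars

E[payout] = (3/21)·(-13) + (4/21)·1 + (10/21)·(-9) + (4/21)·44 = 17/7
Expected profit = 17/7 − 7 = -32/7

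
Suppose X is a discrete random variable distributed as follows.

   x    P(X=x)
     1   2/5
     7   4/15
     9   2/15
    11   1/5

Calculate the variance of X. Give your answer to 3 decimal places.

16.356

E[X] = (2/5)·1 + (4/15)·7 + (2/15)·9 + (1/5)·11 = 17/3
E[X²] = (2/5)·1 + (4/15)·49 + (2/15)·81 + (1/5)·121 = 727/15
Var(X) = 727/15 − (17/3)² = 736/45 ≈ 16.356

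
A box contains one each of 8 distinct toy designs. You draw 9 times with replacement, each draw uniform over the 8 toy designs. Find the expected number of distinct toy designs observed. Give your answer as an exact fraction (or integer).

93864121/16777216

Let Xⱼ=1 if type j appears at least once. P(Xⱼ=1) = 1 − ((8−1)/8)^9 = 93864121/134217728.
E[#distinct] = 8·93864121/134217728 = 93864121/16777216.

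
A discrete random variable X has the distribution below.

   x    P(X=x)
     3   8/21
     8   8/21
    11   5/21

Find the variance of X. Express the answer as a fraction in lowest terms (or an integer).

E[X] = (8/21)·3 + (8/21)·8 + (5/21)·11 = 143/21
E[X²] = (8/21)·9 + (8/21)·64 + (5/21)·121 = 1189/21
Var(X) = 1189/21 − (143/21)² = 4520/441

4520/441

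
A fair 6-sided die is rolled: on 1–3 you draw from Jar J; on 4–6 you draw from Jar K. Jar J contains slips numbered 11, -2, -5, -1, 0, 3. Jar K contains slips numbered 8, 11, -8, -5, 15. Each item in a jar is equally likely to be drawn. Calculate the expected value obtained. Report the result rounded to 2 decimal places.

E[X | Jar J] = (11 − 2 − 5 − 1 + 0 + 3)/6 = 1
E[X | Jar K] = (8 + 11 − 8 − 5 + 15)/5 = 21/5
E[X] = (1/2)·1 + (1/2)·21/5 = 13/5 ≈ 2.60

2.60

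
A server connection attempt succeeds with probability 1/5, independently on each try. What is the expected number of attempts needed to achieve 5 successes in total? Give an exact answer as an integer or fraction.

25

By linearity (sum of 5 independent geometric waits), E[trials] = 5/p = 5/(1/5) = 25.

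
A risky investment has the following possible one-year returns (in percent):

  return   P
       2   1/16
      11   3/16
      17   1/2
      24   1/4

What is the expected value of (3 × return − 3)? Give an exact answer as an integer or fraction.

E[3x-3] = (1/16)·3 + (3/16)·30 + (1/2)·48 + (1/4)·69
     = 753/16

753/16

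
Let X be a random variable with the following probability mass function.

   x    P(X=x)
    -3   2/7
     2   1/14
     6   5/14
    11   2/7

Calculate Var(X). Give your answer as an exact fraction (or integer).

E[X] = (2/7)·(-3) + (1/14)·2 + (5/14)·6 + (2/7)·11 = 32/7
E[X²] = (2/7)·9 + (1/14)·4 + (5/14)·36 + (2/7)·121 = 352/7
Var(X) = 352/7 − (32/7)² = 1440/49

1440/49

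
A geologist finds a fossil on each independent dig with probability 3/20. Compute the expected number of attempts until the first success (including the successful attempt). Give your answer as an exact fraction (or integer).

For a geometric distribution, E[trials] = 1/p = 1/(3/20) = 20/3.

20/3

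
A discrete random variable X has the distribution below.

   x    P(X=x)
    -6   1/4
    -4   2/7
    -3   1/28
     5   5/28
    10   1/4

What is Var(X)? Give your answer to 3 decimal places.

42.944

E[X] = (1/4)·(-6) + (2/7)·(-4) + (1/28)·(-3) + (5/28)·5 + (1/4)·10 = 9/14
E[X²] = (1/4)·36 + (2/7)·16 + (1/28)·9 + (5/28)·25 + (1/4)·100 = 607/14
Var(X) = 607/14 − (9/14)² = 8417/196 ≈ 42.944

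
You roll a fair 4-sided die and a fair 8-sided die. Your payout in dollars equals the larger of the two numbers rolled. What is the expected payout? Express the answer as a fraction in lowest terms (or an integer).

77/16 dollars

Distribution of the larger of the two numbers rolled: 1 w.p. 1/32, 2 w.p. 3/32, 3 w.p. 5/32, 4 w.p. 7/32, 5 w.p. 1/8, 6 w.p. 1/8, …
E[payout] = (1/32)·1 + (3/32)·2 + (5/32)·3 + (7/32)·4 + (1/8)·5 + (1/8)·6 + (1/8)·7 + (1/8)·8 = 77/16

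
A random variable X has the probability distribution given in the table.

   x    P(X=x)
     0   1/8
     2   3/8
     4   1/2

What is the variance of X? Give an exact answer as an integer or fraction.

31/16

E[X] = (1/8)·0 + (3/8)·2 + (1/2)·4 = 11/4
E[X²] = (1/8)·0 + (3/8)·4 + (1/2)·16 = 19/2
Var(X) = 19/2 − (11/4)² = 31/16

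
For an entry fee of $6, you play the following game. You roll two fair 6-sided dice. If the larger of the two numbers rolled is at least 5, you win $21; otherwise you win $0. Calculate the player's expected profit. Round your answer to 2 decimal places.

$5.67

E[payout] = (4/9)·0 + (5/9)·21 = 35/3
Expected profit = 35/3 − 6 = 17/3 ≈ $5.67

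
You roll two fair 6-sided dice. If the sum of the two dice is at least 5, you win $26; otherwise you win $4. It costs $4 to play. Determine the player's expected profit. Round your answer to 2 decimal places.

E[payout] = (1/6)·4 + (5/6)·26 = 67/3
Expected profit = 67/3 − 4 = 55/3 ≈ $18.33

$18.33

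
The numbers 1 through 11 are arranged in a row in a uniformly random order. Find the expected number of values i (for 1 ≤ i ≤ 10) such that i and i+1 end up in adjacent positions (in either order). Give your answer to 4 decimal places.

For each i ∈ {1,…,10}, let Xᵢ = 1 if i and i+1 are adjacent. P(Xᵢ=1) = 2·(11−1)!/11! = 2/11.
By linearity, E[ΣXᵢ] = (10)·(2/11) = 20/11.
≈ 1.8182

1.8182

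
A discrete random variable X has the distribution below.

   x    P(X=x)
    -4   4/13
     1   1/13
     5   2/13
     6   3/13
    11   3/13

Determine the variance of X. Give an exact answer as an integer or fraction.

5502/169

E[X] = (4/13)·(-4) + (1/13)·1 + (2/13)·5 + (3/13)·6 + (3/13)·11 = 46/13
E[X²] = (4/13)·16 + (1/13)·1 + (2/13)·25 + (3/13)·36 + (3/13)·121 = 586/13
Var(X) = 586/13 − (46/13)² = 5502/169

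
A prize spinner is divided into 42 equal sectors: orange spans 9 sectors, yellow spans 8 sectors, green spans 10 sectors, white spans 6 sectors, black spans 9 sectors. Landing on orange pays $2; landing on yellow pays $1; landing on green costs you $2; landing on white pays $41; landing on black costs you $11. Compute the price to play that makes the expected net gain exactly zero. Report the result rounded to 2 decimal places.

E[payout] = (9/42)·2 + (8/42)·1 + (10/42)·(-2) + (6/42)·41 + (9/42)·(-11) = 51/14
Fair fee = E[payout] = 51/14 ≈ $3.64

$3.64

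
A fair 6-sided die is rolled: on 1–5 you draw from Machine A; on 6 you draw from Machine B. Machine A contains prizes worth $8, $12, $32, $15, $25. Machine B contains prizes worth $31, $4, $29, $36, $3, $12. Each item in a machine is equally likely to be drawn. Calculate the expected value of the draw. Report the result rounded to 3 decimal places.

E[X | Machine A] = (8 + 12 + 32 + 15 + 25)/5 = 92/5
E[X | Machine B] = (31 + 4 + 29 + 36 + 3 + 12)/6 = 115/6
E[X] = (5/6)·92/5 + (1/6)·115/6 = 667/36 ≈ 18.528

$18.528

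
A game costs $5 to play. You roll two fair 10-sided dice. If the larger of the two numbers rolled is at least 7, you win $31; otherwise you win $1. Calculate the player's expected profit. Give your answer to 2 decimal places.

E[payout] = (9/25)·1 + (16/25)·31 = 101/5
Expected profit = 101/5 − 5 = 76/5 ≈ $15.20

$15.20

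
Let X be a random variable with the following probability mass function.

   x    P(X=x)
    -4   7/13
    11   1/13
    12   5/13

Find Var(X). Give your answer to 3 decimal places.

62.367

E[X] = (7/13)·(-4) + (1/13)·11 + (5/13)·12 = 43/13
E[X²] = (7/13)·16 + (1/13)·121 + (5/13)·144 = 953/13
Var(X) = 953/13 − (43/13)² = 10540/169 ≈ 62.367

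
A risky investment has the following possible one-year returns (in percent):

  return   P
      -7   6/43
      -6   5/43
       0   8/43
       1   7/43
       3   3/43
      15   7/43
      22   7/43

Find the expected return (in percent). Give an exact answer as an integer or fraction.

203/43

E[X] = (6/43)·(-7) + (5/43)·(-6) + (8/43)·0 + (7/43)·1 + (3/43)·3 + (7/43)·15 + (7/43)·22
     = 203/43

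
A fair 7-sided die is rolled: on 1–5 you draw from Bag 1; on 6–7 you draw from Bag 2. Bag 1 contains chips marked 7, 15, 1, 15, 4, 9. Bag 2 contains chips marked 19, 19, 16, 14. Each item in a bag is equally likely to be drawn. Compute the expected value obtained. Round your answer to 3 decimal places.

E[X | Bag 1] = (7 + 15 + 1 + 15 + 4 + 9)/6 = 17/2
E[X | Bag 2] = (19 + 19 + 16 + 14)/4 = 17
E[X] = (5/7)·17/2 + (2/7)·17 = 153/14 ≈ 10.929

10.929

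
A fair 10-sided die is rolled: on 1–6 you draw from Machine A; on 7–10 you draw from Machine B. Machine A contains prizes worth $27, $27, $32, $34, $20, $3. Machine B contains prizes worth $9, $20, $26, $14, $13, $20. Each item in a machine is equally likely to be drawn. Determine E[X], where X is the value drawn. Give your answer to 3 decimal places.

E[X | Machine A] = (27 + 27 + 32 + 34 + 20 + 3)/6 = 143/6
E[X | Machine B] = (9 + 20 + 26 + 14 + 13 + 20)/6 = 17
E[X] = (3/5)·143/6 + (2/5)·17 = 211/10 ≈ 21.100

$21.100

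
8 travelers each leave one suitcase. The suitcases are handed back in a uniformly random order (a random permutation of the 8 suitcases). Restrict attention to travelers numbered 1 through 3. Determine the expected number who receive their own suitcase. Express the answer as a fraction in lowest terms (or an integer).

Let Xᵢ = 1 if person i gets their own suitcase. For each i, P(Xᵢ=1) = 1/8.
By linearity of expectation, E[X₁+…+X_3] = 3·(1/8) = 3/8.

3/8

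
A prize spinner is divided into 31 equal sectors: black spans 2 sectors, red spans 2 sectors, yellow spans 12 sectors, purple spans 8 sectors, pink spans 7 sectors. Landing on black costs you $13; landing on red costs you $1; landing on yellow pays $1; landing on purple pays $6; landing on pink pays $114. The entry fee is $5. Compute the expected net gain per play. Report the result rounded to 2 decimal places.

E[payout] = (2/31)·(-13) + (2/31)·(-1) + (12/31)·1 + (8/31)·6 + (7/31)·114 = 830/31
Expected profit = 830/31 − 5 = 675/31 ≈ $21.77

$21.77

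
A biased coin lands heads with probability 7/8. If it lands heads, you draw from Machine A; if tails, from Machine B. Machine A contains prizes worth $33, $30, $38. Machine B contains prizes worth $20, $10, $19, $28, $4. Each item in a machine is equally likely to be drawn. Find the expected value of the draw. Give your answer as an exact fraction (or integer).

1889/60 dollars

E[X | Machine A] = (33 + 30 + 38)/3 = 101/3
E[X | Machine B] = (20 + 10 + 19 + 28 + 4)/5 = 81/5
E[X] = (7/8)·101/3 + (1/8)·81/5 = 1889/60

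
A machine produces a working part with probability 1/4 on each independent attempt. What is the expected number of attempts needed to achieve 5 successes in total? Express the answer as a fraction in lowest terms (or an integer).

20

By linearity (sum of 5 independent geometric waits), E[trials] = 5/p = 5/(1/4) = 20.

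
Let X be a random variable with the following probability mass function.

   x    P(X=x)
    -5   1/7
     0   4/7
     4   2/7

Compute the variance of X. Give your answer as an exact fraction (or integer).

390/49

E[X] = (1/7)·(-5) + (4/7)·0 + (2/7)·4 = 3/7
E[X²] = (1/7)·25 + (4/7)·0 + (2/7)·16 = 57/7
Var(X) = 57/7 − (3/7)² = 390/49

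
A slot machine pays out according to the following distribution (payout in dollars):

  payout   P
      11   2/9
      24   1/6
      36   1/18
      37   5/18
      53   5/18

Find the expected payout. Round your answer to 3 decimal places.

$33.444

E[X] = (2/9)·11 + (1/6)·24 + (1/18)·36 + (5/18)·37 + (5/18)·53
     = 301/9 ≈ 33.444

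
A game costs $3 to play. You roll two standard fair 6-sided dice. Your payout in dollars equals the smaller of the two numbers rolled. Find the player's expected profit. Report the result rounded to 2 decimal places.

Distribution of the smaller of the two numbers rolled: 1 w.p. 11/36, 2 w.p. 1/4, 3 w.p. 7/36, 4 w.p. 5/36, 5 w.p. 1/12, 6 w.p. 1/36
E[payout] = (11/36)·1 + (1/4)·2 + (7/36)·3 + (5/36)·4 + (1/12)·5 + (1/36)·6 = 91/36
Expected profit = 91/36 − 3 = -17/36 ≈ -$0.47

-$0.47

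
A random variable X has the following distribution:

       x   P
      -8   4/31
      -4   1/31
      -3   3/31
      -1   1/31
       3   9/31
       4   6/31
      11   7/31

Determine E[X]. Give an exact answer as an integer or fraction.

82/31

E[X] = (4/31)·(-8) + (1/31)·(-4) + (3/31)·(-3) + (1/31)·(-1) + (9/31)·3 + (6/31)·4 + (7/31)·11
     = 82/31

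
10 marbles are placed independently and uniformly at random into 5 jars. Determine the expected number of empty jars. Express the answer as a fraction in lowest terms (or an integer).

1048576/1953125

Let Xⱼ=1 if jar j is empty. P(Xⱼ=1) = ((5-1)/5)^10 = 1048576/9765625.
By linearity, E[#empty] = 5·1048576/9765625 = 1048576/1953125.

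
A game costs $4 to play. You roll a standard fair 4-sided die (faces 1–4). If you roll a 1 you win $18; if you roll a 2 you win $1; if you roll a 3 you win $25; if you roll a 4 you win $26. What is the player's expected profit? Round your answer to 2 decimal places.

$13.50

E[payout] = (1/4)·1 + (1/4)·18 + (1/4)·25 + (1/4)·26 = 35/2
Expected profit = 35/2 − 4 = 27/2 ≈ $13.50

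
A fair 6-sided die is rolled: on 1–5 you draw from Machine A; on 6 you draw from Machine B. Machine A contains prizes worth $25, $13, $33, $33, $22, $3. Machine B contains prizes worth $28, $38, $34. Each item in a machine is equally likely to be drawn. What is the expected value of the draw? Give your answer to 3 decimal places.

E[X | Machine A] = (25 + 13 + 33 + 33 + 22 + 3)/6 = 43/2
E[X | Machine B] = (28 + 38 + 34)/3 = 100/3
E[X] = (5/6)·43/2 + (1/6)·100/3 = 845/36 ≈ 23.472

$23.472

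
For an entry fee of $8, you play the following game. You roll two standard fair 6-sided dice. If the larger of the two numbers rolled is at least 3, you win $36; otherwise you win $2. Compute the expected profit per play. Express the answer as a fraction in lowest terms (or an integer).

218/9 dollars

E[payout] = (1/9)·2 + (8/9)·36 = 290/9
Expected profit = 290/9 − 8 = 218/9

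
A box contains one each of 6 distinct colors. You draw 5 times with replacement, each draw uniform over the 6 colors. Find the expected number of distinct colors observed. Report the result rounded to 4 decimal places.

3.5887

Let Xⱼ=1 if type j appears at least once. P(Xⱼ=1) = 1 − ((6−1)/6)^5 = 4651/7776.
E[#distinct] = 6·4651/7776 = 4651/1296.
≈ 3.5887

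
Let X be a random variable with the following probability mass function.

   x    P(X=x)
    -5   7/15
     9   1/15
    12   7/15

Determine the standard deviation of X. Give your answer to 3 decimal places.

8.326

E[X] = 58/15, E[X²] = 1264/15
Var(X) = E[X²] − (E[X])² = 1264/15 − 3364/225 = 15596/225
SD(X) = √(15596/225) ≈ 8.326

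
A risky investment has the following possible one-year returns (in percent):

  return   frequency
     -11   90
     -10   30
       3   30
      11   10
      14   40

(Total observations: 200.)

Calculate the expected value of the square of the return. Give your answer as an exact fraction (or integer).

Total = 200, so P(return=-11) = 90/200, etc.
E[X²] = (9/20)·121 + (3/20)·100 + (3/20)·9 + (1/20)·121 + (1/5)·196
     = 2321/20

2321/20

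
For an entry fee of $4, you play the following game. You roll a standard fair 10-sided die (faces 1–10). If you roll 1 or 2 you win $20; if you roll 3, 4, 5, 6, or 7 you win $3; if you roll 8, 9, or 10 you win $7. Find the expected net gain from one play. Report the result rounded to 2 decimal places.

$3.60

E[payout] = (1/2)·3 + (3/10)·7 + (1/5)·20 = 38/5
Expected profit = 38/5 − 4 = 18/5 ≈ $3.60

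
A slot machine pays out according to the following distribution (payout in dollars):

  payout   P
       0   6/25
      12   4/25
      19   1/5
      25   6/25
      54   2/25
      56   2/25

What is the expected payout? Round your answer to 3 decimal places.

$20.520

E[X] = (6/25)·0 + (4/25)·12 + (1/5)·19 + (6/25)·25 + (2/25)·54 + (2/25)·56
     = 513/25 ≈ 20.520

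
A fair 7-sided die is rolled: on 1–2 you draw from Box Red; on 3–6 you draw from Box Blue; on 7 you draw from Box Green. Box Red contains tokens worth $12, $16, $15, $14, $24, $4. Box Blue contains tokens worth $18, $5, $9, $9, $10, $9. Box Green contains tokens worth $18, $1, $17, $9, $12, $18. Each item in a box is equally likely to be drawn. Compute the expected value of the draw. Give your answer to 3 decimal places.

$11.548

E[X | Box Red] = (12 + 16 + 15 + 14 + 24 + 4)/6 = 85/6
E[X | Box Blue] = (18 + 5 + 9 + 9 + 10 + 9)/6 = 10
E[X | Box Green] = (18 + 1 + 17 + 9 + 12 + 18)/6 = 25/2
E[X] = (2/7)·85/6 + (4/7)·10 + (1/7)·25/2 = 485/42 ≈ 11.548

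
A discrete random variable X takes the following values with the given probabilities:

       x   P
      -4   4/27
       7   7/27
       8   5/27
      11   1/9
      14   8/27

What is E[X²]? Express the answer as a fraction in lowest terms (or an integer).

886/9

E[X²] = (4/27)·16 + (7/27)·49 + (5/27)·64 + (1/9)·121 + (8/27)·196
     = 886/9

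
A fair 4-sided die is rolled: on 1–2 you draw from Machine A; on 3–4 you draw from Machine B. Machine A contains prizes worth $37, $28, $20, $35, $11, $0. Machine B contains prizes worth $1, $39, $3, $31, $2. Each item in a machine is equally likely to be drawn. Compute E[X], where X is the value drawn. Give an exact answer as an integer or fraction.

1111/60 dollars

E[X | Machine A] = (37 + 28 + 20 + 35 + 11 + 0)/6 = 131/6
E[X | Machine B] = (1 + 39 + 3 + 31 + 2)/5 = 76/5
E[X] = (1/2)·131/6 + (1/2)·76/5 = 1111/60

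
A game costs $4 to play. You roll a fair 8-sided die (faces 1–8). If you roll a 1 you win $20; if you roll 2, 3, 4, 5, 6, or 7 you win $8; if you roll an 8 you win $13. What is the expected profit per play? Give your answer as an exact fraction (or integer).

E[payout] = (3/4)·8 + (1/8)·13 + (1/8)·20 = 81/8
Expected profit = 81/8 − 4 = 49/8

49/8 dollars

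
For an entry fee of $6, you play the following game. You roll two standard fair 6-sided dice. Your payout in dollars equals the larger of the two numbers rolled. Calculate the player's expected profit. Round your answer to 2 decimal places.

Distribution of the larger of the two numbers rolled: 1 w.p. 1/36, 2 w.p. 1/12, 3 w.p. 5/36, 4 w.p. 7/36, 5 w.p. 1/4, 6 w.p. 11/36
E[payout] = (1/36)·1 + (1/12)·2 + (5/36)·3 + (7/36)·4 + (1/4)·5 + (11/36)·6 = 161/36
Expected profit = 161/36 − 6 = -55/36 ≈ -$1.53

-$1.53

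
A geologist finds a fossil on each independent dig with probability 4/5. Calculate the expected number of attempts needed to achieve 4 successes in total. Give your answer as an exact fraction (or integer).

5

By linearity (sum of 4 independent geometric waits), E[trials] = 4/p = 4/(4/5) = 5.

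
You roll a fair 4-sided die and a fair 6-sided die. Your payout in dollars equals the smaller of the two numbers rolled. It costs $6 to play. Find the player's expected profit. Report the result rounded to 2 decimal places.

Distribution of the smaller of the two numbers rolled: 1 w.p. 3/8, 2 w.p. 7/24, 3 w.p. 5/24, 4 w.p. 1/8
E[payout] = (3/8)·1 + (7/24)·2 + (5/24)·3 + (1/8)·4 = 25/12
Expected profit = 25/12 − 6 = -47/12 ≈ -$3.92

-$3.92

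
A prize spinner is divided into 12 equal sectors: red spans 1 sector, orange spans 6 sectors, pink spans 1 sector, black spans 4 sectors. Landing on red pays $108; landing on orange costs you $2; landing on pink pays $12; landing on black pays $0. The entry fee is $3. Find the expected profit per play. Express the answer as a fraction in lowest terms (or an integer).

$6

E[payout] = (1/12)·108 + (6/12)·(-2) + (1/12)·12 + (4/12)·0 = 9
Expected profit = 9 − 3 = 6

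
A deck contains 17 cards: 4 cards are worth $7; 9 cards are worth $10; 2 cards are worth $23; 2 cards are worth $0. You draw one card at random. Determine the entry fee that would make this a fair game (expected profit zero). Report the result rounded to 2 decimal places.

E[payout] = (4/17)·7 + (9/17)·10 + (2/17)·23 + (2/17)·0 = 164/17
Fair fee = E[payout] = 164/17 ≈ $9.65

$9.65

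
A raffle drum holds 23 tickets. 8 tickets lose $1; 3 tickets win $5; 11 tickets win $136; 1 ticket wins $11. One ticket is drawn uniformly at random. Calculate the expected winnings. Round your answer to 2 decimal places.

$65.83

E[payout] = (8/23)·(-1) + (3/23)·5 + (11/23)·136 + (1/23)·11 = 1514/23
≈ $65.83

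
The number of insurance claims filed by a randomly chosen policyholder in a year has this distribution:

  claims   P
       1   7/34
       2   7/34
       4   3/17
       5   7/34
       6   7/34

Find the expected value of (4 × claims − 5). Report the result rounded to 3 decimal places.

E[4x-5] = (7/34)·(-1) + (7/34)·3 + (3/17)·11 + (7/34)·15 + (7/34)·19
     = 159/17 ≈ 9.353

9.353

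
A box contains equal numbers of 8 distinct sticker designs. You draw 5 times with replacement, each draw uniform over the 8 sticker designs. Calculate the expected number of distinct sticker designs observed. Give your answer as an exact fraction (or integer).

15961/4096

Let Xⱼ=1 if type j appears at least once. P(Xⱼ=1) = 1 − ((8−1)/8)^5 = 15961/32768.
E[#distinct] = 8·15961/32768 = 15961/4096.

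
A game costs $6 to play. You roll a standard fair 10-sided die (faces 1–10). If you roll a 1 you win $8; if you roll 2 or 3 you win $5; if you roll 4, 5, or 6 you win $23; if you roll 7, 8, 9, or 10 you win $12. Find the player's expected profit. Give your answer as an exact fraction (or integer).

E[payout] = (1/5)·5 + (1/10)·8 + (2/5)·12 + (3/10)·23 = 27/2
Expected profit = 27/2 − 6 = 15/2

15/2 dollars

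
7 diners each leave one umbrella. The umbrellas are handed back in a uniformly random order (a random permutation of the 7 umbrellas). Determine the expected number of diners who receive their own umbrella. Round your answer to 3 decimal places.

Let Xᵢ = 1 if person i gets their own umbrella. For each i, P(Xᵢ=1) = 1/7.
By linearity of expectation, E[X₁+…+X_7] = 7·(1/7) = 1.
≈ 1.000

1.000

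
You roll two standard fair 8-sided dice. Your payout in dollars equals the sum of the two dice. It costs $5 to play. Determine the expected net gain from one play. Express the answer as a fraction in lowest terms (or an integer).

$4

Distribution of the sum of the two dice: 2 w.p. 1/64, 3 w.p. 1/32, 4 w.p. 3/64, 5 w.p. 1/16, 6 w.p. 5/64, 7 w.p. 3/32, …
E[payout] = (1/64)·2 + (1/32)·3 + (3/64)·4 + (1/16)·5 + (5/64)·6 + (3/32)·7 + (7/64)·8 + (1/8)·9 + (7/64)·10 + (3/32)·11 + (5/64)·12 + (1/16)·13 + (3/64)·14 + (1/32)·15 + (1/64)·16 = 9
Expected profit = 9 − 5 = 4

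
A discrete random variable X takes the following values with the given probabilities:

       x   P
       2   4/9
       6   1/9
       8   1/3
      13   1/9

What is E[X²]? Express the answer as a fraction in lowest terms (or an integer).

E[X²] = (4/9)·4 + (1/9)·36 + (1/3)·64 + (1/9)·169
     = 413/9

413/9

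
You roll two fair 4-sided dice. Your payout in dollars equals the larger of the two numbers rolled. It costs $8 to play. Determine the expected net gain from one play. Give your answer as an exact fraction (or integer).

-39/8 dollars

Distribution of the larger of the two numbers rolled: 1 w.p. 1/16, 2 w.p. 3/16, 3 w.p. 5/16, 4 w.p. 7/16
E[payout] = (1/16)·1 + (3/16)·2 + (5/16)·3 + (7/16)·4 = 25/8
Expected profit = 25/8 − 8 = -39/8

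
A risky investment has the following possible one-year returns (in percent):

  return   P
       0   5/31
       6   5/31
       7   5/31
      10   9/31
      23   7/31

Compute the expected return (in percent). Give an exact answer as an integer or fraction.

E[X] = (5/31)·0 + (5/31)·6 + (5/31)·7 + (9/31)·10 + (7/31)·23
     = 316/31

316/31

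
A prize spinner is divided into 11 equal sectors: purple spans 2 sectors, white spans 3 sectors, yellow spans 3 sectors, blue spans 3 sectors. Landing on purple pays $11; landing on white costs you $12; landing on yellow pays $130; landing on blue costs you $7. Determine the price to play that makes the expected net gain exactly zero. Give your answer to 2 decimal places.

E[payout] = (2/11)·11 + (3/11)·(-12) + (3/11)·130 + (3/11)·(-7) = 355/11
Fair fee = E[payout] = 355/11 ≈ $32.27

$32.27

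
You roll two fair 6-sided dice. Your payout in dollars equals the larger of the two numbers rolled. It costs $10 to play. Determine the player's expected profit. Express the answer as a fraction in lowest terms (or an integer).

Distribution of the larger of the two numbers rolled: 1 w.p. 1/36, 2 w.p. 1/12, 3 w.p. 5/36, 4 w.p. 7/36, 5 w.p. 1/4, 6 w.p. 11/36
E[payout] = (1/36)·1 + (1/12)·2 + (5/36)·3 + (7/36)·4 + (1/4)·5 + (11/36)·6 = 161/36
Expected profit = 161/36 − 10 = -199/36

-199/36 dollars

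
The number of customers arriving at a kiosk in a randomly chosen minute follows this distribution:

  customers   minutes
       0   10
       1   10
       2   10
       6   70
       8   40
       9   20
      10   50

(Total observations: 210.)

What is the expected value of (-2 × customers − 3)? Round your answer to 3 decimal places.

Total = 210, so P(customers=0) = 10/210, etc.
E[-2x-3] = (1/21)·(-3) + (1/21)·(-5) + (1/21)·(-7) + (1/3)·(-15) + (4/21)·(-19) + (2/21)·(-21) + (5/21)·(-23)
     = -353/21 ≈ -16.810

-16.810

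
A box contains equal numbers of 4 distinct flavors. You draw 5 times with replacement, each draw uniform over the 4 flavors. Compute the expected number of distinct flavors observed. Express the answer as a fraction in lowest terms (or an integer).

781/256

Let Xⱼ=1 if type j appears at least once. P(Xⱼ=1) = 1 − ((4−1)/4)^5 = 781/1024.
E[#distinct] = 4·781/1024 = 781/256.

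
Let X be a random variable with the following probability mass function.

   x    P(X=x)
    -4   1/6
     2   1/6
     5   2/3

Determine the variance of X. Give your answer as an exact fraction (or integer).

11

E[X] = (1/6)·(-4) + (1/6)·2 + (2/3)·5 = 3
E[X²] = (1/6)·16 + (1/6)·4 + (2/3)·25 = 20
Var(X) = 20 − (3)² = 11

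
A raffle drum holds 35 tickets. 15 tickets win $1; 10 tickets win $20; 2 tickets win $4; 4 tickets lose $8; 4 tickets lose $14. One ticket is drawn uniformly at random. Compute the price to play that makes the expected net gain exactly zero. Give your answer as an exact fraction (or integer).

27/7 dollars

E[payout] = (15/35)·1 + (10/35)·20 + (2/35)·4 + (4/35)·(-8) + (4/35)·(-14) = 27/7
Fair fee = E[payout] = 27/7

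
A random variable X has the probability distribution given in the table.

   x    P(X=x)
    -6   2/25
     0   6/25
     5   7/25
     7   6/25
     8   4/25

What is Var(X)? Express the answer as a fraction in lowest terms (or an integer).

E[X] = (2/25)·(-6) + (6/25)·0 + (7/25)·5 + (6/25)·7 + (4/25)·8 = 97/25
E[X²] = (2/25)·36 + (6/25)·0 + (7/25)·25 + (6/25)·49 + (4/25)·64 = 797/25
Var(X) = 797/25 − (97/25)² = 10516/625

10516/625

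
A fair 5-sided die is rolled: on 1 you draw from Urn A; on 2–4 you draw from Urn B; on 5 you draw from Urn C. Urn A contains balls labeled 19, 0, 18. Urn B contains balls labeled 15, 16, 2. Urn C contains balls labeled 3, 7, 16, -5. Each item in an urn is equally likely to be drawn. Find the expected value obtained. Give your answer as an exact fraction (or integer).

607/60

E[X | Urn A] = (19 + 0 + 18)/3 = 37/3
E[X | Urn B] = (15 + 16 + 2)/3 = 11
E[X | Urn C] = (3 + 7 + 16 − 5)/4 = 21/4
E[X] = (1/5)·37/3 + (3/5)·11 + (1/5)·21/4 = 607/60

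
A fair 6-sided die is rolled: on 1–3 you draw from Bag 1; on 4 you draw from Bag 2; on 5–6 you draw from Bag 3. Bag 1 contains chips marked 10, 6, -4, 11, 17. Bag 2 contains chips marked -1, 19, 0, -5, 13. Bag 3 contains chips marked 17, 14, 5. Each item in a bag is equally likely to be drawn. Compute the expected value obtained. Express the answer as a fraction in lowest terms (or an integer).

133/15

E[X | Bag 1] = (10 + 6 − 4 + 11 + 17)/5 = 8
E[X | Bag 2] = (-1 + 19 + 0 − 5 + 13)/5 = 26/5
E[X | Bag 3] = (17 + 14 + 5)/3 = 12
E[X] = (1/2)·8 + (1/6)·26/5 + (1/3)·12 = 133/15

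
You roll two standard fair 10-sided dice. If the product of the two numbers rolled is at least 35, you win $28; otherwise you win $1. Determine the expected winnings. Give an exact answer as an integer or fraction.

E[payout] = (63/100)·1 + (37/100)·28 = 1099/100

1099/100 dollars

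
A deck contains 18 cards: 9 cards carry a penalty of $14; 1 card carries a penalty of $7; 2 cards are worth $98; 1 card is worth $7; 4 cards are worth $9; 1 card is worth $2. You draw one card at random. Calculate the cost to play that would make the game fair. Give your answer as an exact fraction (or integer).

$6

E[payout] = (9/18)·(-14) + (1/18)·(-7) + (2/18)·98 + (1/18)·7 + (4/18)·9 + (1/18)·2 = 6
Fair fee = E[payout] = 6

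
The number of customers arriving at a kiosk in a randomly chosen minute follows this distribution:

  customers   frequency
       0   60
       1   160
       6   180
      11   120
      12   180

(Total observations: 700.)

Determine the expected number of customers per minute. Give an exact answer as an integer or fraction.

Total = 700, so P(customers=0) = 60/700, etc.
E[X] = (3/35)·0 + (8/35)·1 + (9/35)·6 + (6/35)·11 + (9/35)·12
     = 236/35

236/35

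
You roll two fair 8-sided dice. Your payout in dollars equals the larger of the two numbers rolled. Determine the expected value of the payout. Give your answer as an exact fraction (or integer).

Distribution of the larger of the two numbers rolled: 1 w.p. 1/64, 2 w.p. 3/64, 3 w.p. 5/64, 4 w.p. 7/64, 5 w.p. 9/64, 6 w.p. 11/64, …
E[payout] = (1/64)·1 + (3/64)·2 + (5/64)·3 + (7/64)·4 + (9/64)·5 + (11/64)·6 + (13/64)·7 + (15/64)·8 = 93/16

93/16 dollars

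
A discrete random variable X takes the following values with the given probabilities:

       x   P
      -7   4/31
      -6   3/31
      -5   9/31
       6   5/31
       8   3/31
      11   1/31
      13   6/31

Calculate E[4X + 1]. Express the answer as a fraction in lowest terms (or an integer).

239/31

E[4x+1] = (4/31)·(-27) + (3/31)·(-23) + (9/31)·(-19) + (5/31)·25 + (3/31)·33 + (1/31)·45 + (6/31)·53
     = 239/31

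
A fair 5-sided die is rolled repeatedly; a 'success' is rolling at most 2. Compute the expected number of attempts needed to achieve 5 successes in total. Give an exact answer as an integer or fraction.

By linearity (sum of 5 independent geometric waits), E[trials] = 5/p = 5/(2/5) = 25/2.

25/2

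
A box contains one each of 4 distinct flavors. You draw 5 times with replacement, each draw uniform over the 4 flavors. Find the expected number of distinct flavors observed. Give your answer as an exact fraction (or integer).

781/256

Let Xⱼ=1 if type j appears at least once. P(Xⱼ=1) = 1 − ((4−1)/4)^5 = 781/1024.
E[#distinct] = 4·781/1024 = 781/256.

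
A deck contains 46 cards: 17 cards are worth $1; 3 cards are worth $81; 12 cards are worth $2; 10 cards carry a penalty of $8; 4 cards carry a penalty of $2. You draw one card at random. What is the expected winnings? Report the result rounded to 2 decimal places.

$4.26

E[payout] = (17/46)·1 + (3/46)·81 + (12/46)·2 + (10/46)·(-8) + (4/46)·(-2) = 98/23
≈ $4.26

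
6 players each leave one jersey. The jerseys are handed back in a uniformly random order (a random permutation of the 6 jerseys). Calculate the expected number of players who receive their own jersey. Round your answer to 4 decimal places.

1.0000

Let Xᵢ = 1 if person i gets their own jersey. For each i, P(Xᵢ=1) = 1/6.
By linearity of expectation, E[X₁+…+X_6] = 6·(1/6) = 1.
≈ 1.0000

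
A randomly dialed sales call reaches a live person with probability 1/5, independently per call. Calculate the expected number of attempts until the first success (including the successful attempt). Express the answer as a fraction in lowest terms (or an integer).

For a geometric distribution, E[trials] = 1/p = 1/(1/5) = 5.

5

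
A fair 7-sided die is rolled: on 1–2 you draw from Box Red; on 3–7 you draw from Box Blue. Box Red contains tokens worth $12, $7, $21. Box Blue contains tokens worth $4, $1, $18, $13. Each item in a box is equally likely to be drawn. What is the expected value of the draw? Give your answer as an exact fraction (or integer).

215/21 dollars

E[X | Box Red] = (12 + 7 + 21)/3 = 40/3
E[X | Box Blue] = (4 + 1 + 18 + 13)/4 = 9
E[X] = (2/7)·40/3 + (5/7)·9 = 215/21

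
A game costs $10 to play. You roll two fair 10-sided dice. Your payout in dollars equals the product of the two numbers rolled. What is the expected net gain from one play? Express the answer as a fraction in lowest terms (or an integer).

81/4 dollars

Distribution of the product of the two numbers rolled: 1 w.p. 1/100, 2 w.p. 1/50, 3 w.p. 1/50, 4 w.p. 3/100, 5 w.p. 1/50, 6 w.p. 1/25, …
E[payout] = (1/100)·1 + (1/50)·2 + (1/50)·3 + (3/100)·4 + (1/50)·5 + (1/25)·6 + (1/50)·7 + (1/25)·8 + (3/100)·9 + (1/25)·10 + (1/25)·12 + (1/50)·14 + (1/50)·15 + (3/100)·16 + (1/25)·18 + (1/25)·20 + (1/50)·21 + (1/25)·24 + (1/100)·25 + (1/50)·27 + (1/50)·28 + (1/25)·30 + (1/50)·32 + (1/50)·35 + (3/100)·36 + (1/25)·40 + (1/50)·42 + (1/50)·45 + (1/50)·48 + (1/100)·49 + (1/50)·50 + (1/50)·54 + (1/50)·56 + (1/50)·60 + (1/50)·63 + (1/100)·64 + (1/50)·70 + (1/50)·72 + (1/50)·80 + (1/100)·81 + (1/50)·90 + (1/100)·100 = 121/4
Expected profit = 121/4 − 10 = 81/4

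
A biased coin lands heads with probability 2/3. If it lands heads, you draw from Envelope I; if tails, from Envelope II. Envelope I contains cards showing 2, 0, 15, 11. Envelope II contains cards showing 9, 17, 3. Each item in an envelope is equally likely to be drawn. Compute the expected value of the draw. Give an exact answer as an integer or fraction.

71/9

E[X | Envelope I] = (2 + 0 + 15 + 11)/4 = 7
E[X | Envelope II] = (9 + 17 + 3)/3 = 29/3
E[X] = (2/3)·7 + (1/3)·29/3 = 71/9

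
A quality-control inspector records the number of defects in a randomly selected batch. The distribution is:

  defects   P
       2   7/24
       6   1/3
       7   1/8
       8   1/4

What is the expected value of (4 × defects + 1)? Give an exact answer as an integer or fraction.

E[4x+1] = (7/24)·9 + (1/3)·25 + (1/8)·29 + (1/4)·33
     = 137/6

137/6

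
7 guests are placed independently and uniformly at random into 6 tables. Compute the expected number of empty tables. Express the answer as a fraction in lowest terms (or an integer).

Let Xⱼ=1 if table j is empty. P(Xⱼ=1) = ((6-1)/6)^7 = 78125/279936.
By linearity, E[#empty] = 6·78125/279936 = 78125/46656.

78125/46656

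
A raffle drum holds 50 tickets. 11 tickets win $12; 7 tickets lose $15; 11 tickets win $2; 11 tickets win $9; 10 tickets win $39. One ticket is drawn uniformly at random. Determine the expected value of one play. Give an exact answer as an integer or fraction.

E[payout] = (11/50)·12 + (7/50)·(-15) + (11/50)·2 + (11/50)·9 + (10/50)·39 = 269/25

269/25 dollars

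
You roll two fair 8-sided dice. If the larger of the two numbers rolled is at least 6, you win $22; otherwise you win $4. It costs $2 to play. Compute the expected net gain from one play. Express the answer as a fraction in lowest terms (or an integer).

E[payout] = (25/64)·4 + (39/64)·22 = 479/32
Expected profit = 479/32 − 2 = 415/32

415/32 dollars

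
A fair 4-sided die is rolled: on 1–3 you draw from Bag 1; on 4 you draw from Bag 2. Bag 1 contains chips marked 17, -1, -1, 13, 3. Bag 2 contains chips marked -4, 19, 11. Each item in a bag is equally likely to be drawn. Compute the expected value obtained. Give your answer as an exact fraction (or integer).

409/60

E[X | Bag 1] = (17 − 1 − 1 + 13 + 3)/5 = 31/5
E[X | Bag 2] = (-4 + 19 + 11)/3 = 26/3
E[X] = (3/4)·31/5 + (1/4)·26/3 = 409/60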